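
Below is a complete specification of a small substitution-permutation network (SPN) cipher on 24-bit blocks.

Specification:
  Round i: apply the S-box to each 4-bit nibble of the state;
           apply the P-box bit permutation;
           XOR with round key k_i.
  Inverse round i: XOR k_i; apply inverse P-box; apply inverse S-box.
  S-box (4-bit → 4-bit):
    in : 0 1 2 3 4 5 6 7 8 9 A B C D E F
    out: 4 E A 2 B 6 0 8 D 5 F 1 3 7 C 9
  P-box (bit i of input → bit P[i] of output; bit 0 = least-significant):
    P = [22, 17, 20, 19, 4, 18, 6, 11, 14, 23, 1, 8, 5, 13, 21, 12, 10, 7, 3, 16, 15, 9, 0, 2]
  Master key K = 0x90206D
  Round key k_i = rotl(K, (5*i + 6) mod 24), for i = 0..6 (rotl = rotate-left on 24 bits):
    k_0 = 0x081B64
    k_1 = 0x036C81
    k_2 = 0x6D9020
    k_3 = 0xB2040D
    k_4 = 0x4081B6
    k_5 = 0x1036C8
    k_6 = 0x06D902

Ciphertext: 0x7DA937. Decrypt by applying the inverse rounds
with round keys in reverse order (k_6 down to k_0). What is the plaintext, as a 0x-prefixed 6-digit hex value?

s_0 = ciphertext = 0x7DA937
s_1 = InvRound(s_0, k_6) = 0xE7ABBA
s_2 = InvRound(s_1, k_5) = 0xBF81AD
s_3 = InvRound(s_2, k_4) = 0x0E05CA
s_4 = InvRound(s_3, k_3) = 0xE3015E
s_5 = InvRound(s_4, k_2) = 0xF0F1D2
s_6 = InvRound(s_5, k_1) = 0x9FE18D
s_7 = InvRound(s_6, k_0) = 0xD14C15

0xD14C15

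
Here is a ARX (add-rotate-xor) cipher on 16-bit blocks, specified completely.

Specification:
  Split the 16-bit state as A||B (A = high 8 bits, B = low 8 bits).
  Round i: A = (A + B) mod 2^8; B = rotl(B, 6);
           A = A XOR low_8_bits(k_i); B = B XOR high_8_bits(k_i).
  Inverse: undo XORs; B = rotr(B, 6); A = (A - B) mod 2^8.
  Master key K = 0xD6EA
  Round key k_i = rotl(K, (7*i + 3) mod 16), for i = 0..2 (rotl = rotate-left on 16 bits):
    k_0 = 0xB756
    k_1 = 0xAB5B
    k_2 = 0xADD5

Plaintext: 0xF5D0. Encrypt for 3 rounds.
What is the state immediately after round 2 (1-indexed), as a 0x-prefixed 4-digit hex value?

s_0 = plaintext = 0xF5D0
s_1 = Round(s_0, k_0) = 0x9383
s_2 = Round(s_1, k_1) = 0x4D4B
s_3 = Round(s_2, k_2) = 0x4D7F

0x4D4B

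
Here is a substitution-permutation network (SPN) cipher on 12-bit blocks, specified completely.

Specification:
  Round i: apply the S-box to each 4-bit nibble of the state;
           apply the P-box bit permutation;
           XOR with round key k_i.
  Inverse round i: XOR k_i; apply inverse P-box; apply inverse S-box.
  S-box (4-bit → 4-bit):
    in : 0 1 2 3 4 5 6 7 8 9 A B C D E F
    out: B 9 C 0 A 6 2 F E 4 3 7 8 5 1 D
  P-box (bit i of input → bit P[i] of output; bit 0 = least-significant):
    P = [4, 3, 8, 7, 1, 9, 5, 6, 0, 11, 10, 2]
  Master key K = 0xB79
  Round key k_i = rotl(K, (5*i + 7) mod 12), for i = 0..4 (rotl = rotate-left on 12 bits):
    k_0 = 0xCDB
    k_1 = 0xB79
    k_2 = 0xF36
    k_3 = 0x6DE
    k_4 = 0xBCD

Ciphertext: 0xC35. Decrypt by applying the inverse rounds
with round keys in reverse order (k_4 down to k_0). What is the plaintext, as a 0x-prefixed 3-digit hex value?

s_0 = ciphertext = 0xC35
s_1 = InvRound(s_0, k_4) = 0x987
s_2 = InvRound(s_1, k_3) = 0xB4B
s_3 = InvRound(s_2, k_2) = 0xF2A
s_4 = InvRound(s_3, k_1) = 0xD1E
s_5 = InvRound(s_4, k_0) = 0x1C2

0x1C2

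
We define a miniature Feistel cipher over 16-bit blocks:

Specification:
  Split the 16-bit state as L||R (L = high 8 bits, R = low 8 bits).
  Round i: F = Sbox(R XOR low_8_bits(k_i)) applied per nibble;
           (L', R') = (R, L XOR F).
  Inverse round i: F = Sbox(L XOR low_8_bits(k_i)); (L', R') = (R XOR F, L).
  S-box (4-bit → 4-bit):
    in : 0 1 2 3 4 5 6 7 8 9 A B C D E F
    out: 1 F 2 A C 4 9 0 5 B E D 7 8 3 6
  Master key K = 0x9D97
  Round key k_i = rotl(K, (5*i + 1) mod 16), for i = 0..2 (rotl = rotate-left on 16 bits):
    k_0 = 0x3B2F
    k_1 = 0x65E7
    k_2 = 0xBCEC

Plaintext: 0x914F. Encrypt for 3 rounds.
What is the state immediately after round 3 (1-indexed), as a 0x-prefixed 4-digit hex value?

s_0 = plaintext = 0x914F
s_1 = Round(s_0, k_0) = 0x4F00
s_2 = Round(s_1, k_1) = 0x007F
s_3 = Round(s_2, k_2) = 0x7FBA

0x7FBA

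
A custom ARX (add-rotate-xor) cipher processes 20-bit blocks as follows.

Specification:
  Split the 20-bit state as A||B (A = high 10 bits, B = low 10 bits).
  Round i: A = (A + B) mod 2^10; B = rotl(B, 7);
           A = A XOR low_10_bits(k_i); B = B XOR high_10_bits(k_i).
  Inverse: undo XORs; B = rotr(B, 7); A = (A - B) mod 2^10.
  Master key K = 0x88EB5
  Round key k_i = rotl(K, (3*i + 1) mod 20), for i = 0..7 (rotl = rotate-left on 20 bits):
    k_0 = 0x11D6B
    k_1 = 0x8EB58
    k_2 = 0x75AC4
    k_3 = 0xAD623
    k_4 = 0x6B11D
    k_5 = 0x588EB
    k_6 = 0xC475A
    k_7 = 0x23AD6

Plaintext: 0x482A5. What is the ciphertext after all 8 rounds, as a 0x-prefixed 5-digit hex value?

s_0 = plaintext = 0x482A5
s_1 = Round(s_0, k_0) = 0xABA93
s_2 = Round(s_1, k_1) = 0x867E8
s_3 = Round(s_2, k_2) = 0x315AB
s_4 = Round(s_3, k_3) = 0x14F00
s_5 = Round(s_4, k_4) = 0x939CC
s_6 = Round(s_5, k_5) = 0x3C75B
s_7 = Round(s_6, k_6) = 0xC5AFA
s_8 = Round(s_7, k_7) = 0x319D1

0x319D1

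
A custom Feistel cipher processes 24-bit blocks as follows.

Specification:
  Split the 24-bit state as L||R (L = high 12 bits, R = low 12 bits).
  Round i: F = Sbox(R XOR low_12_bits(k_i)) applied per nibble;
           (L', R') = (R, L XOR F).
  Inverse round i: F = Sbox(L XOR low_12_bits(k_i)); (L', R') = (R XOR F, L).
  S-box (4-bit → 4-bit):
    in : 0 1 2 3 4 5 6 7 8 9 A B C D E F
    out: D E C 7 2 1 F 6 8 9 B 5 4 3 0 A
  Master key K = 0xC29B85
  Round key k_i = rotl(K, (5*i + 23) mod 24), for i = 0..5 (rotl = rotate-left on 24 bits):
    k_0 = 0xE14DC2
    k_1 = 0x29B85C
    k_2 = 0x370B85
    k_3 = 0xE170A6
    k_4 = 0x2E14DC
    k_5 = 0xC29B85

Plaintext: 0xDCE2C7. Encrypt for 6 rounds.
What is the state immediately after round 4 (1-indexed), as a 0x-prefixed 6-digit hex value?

s_0 = plaintext = 0xDCE2C7
s_1 = Round(s_0, k_0) = 0x2C771F
s_2 = Round(s_1, k_1) = 0x71F8E0
s_3 = Round(s_2, k_2) = 0x8E00EE
s_4 = Round(s_3, k_3) = 0x0EE5C8
s_5 = Round(s_4, k_4) = 0x5C8E0C
s_6 = Round(s_5, k_5) = 0xE0C441

0x0EE5C8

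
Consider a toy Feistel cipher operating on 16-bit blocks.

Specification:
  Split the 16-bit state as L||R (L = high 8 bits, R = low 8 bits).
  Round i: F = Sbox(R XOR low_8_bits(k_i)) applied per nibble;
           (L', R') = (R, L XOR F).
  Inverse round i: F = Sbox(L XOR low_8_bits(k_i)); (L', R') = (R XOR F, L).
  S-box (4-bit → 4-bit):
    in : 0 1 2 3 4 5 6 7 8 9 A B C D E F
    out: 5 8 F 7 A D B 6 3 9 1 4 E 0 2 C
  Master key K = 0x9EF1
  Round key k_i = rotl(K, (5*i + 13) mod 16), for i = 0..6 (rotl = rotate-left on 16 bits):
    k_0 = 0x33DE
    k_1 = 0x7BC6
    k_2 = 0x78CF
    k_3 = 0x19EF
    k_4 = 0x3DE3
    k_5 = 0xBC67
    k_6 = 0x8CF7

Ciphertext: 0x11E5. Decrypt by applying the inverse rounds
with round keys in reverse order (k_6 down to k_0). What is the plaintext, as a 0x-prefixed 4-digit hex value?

s_0 = ciphertext = 0x11E5
s_1 = InvRound(s_0, k_6) = 0xCE11
s_2 = InvRound(s_1, k_5) = 0x08CE
s_3 = InvRound(s_2, k_4) = 0xEA08
s_4 = InvRound(s_3, k_3) = 0x55EA
s_5 = InvRound(s_4, k_2) = 0x7B55
s_6 = InvRound(s_5, k_1) = 0x157B
s_7 = InvRound(s_6, k_0) = 0x9F15

0x9F15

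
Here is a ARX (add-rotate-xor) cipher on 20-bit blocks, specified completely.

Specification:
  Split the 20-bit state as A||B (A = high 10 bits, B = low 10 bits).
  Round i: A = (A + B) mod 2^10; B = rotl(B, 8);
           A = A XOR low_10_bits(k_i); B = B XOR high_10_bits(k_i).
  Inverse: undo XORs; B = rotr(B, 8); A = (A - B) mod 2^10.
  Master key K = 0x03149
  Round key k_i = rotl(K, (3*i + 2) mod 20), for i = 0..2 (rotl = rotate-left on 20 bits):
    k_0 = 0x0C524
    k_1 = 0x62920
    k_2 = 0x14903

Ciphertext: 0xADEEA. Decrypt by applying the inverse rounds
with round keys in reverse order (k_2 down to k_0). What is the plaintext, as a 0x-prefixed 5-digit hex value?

s_0 = ciphertext = 0xADEEA
s_1 = InvRound(s_0, k_2) = 0x34AE2
s_2 = InvRound(s_1, k_1) = 0x13DA3
s_3 = InvRound(s_2, k_0) = 0xC8A49

0xC8A49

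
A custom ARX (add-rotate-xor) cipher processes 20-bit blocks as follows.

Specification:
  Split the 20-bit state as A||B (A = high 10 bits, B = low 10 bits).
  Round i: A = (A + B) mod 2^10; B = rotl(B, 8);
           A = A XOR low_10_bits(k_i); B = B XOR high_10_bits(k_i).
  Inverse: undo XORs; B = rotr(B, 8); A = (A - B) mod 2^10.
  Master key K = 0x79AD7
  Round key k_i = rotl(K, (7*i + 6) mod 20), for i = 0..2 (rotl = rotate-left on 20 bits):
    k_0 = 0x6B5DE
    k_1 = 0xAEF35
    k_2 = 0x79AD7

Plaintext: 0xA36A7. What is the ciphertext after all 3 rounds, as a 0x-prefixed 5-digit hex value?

s_0 = plaintext = 0xA36A7
s_1 = Round(s_0, k_0) = 0x3AA04
s_2 = Round(s_1, k_1) = 0x76E3A
s_3 = Round(s_2, k_2) = 0xB0B68

0xB0B68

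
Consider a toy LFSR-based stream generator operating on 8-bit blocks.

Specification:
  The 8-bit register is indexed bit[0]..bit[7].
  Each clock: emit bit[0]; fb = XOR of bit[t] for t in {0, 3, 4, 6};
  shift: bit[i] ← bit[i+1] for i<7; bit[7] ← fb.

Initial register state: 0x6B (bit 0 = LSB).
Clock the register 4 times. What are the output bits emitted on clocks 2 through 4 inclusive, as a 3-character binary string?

reg_0 = 0x6B
clock 1: out=1, reg = 0xB5
clock 2: out=1, reg = 0x5A
clock 3: out=0, reg = 0xAD
clock 4: out=1, reg = 0x56

101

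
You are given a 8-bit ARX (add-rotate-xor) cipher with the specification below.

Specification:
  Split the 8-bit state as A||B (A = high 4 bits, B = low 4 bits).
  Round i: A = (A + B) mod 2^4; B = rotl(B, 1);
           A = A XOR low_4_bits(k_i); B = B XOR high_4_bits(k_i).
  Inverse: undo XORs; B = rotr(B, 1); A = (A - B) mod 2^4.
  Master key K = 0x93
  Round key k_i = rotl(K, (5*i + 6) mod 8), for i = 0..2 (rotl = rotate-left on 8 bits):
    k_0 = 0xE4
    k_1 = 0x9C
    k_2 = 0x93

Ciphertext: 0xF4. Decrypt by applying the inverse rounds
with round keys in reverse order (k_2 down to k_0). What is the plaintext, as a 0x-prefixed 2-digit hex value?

s_0 = ciphertext = 0xF4
s_1 = InvRound(s_0, k_2) = 0xEE
s_2 = InvRound(s_1, k_1) = 0x7B
s_3 = InvRound(s_2, k_0) = 0x9A

0x9A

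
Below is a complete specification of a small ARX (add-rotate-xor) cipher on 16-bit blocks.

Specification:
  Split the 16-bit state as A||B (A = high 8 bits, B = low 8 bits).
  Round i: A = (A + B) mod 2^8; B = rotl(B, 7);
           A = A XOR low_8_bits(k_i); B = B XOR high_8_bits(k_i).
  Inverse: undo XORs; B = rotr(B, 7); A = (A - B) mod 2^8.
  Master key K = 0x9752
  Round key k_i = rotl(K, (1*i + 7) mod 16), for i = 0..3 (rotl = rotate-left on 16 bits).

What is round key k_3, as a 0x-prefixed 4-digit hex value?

0x4A5D

K = 0x9752
k_0 = rotl(K, (1*0+7) mod 16) = rotl(K, 7) = 0xA94B
k_1 = rotl(K, (1*1+7) mod 16) = rotl(K, 8) = 0x5297
k_2 = rotl(K, (1*2+7) mod 16) = rotl(K, 9) = 0xA52E
k_3 = rotl(K, (1*3+7) mod 16) = rotl(K, 10) = 0x4A5D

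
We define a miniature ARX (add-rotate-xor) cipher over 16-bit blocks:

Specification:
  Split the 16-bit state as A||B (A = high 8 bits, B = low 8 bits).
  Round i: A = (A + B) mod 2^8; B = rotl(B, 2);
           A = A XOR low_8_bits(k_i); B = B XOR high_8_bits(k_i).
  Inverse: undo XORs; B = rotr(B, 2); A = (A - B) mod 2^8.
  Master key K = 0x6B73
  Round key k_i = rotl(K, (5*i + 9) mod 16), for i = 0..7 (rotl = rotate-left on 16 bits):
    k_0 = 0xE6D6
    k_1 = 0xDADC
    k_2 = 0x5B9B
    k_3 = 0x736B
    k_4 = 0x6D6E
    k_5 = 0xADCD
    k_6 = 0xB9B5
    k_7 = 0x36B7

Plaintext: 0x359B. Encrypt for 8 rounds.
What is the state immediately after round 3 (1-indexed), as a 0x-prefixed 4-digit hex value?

s_0 = plaintext = 0x359B
s_1 = Round(s_0, k_0) = 0x0688
s_2 = Round(s_1, k_1) = 0x52F8
s_3 = Round(s_2, k_2) = 0xD1B8
s_4 = Round(s_3, k_3) = 0xE291
s_5 = Round(s_4, k_4) = 0x1D2B
s_6 = Round(s_5, k_5) = 0x8501
s_7 = Round(s_6, k_6) = 0x33BD
s_8 = Round(s_7, k_7) = 0x47C0

0xD1B8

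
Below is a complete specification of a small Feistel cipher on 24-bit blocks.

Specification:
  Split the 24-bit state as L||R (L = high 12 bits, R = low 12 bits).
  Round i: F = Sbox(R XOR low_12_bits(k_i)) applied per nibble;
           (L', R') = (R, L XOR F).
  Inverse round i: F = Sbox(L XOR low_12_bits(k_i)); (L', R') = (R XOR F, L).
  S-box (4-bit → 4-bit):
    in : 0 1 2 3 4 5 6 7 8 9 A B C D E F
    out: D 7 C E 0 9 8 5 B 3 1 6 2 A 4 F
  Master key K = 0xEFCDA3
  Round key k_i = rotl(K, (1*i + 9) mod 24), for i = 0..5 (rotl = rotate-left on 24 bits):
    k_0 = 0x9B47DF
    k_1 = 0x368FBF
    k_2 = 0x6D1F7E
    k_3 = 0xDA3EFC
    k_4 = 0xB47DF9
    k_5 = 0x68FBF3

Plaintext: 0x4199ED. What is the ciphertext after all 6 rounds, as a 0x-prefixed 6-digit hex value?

0x43B32E

s_0 = plaintext = 0x4199ED
s_1 = Round(s_0, k_0) = 0x9ED0F5
s_2 = Round(s_1, k_1) = 0x0F56EC
s_3 = Round(s_2, k_2) = 0x6EC3C9
s_4 = Round(s_3, k_3) = 0x3C9C05
s_5 = Round(s_4, k_4) = 0xC0543B
s_6 = Round(s_5, k_5) = 0x43B32E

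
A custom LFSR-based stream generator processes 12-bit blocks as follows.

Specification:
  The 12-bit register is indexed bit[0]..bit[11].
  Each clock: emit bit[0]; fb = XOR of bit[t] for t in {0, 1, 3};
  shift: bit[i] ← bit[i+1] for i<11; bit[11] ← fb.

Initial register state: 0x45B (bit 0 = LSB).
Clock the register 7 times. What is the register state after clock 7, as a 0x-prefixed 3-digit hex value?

0xFA8

reg_0 = 0x45B
clock 1: out=1, reg = 0xA2D
clock 2: out=1, reg = 0x516
clock 3: out=0, reg = 0xA8B
clock 4: out=1, reg = 0xD45
clock 5: out=1, reg = 0xEA2
clock 6: out=0, reg = 0xF51
clock 7: out=1, reg = 0xFA8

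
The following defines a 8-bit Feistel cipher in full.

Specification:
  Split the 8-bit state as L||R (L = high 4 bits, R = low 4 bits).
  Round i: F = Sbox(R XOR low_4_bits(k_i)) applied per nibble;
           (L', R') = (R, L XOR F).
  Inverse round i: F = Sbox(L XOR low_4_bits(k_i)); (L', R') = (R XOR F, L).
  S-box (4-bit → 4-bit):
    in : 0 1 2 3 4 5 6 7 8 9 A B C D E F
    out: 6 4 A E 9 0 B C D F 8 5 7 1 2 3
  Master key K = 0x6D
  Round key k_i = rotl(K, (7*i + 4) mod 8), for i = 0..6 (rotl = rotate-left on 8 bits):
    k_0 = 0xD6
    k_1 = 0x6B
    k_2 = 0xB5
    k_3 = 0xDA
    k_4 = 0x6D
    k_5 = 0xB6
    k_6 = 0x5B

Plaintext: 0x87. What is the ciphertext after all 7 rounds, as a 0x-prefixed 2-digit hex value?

s_0 = plaintext = 0x87
s_1 = Round(s_0, k_0) = 0x7C
s_2 = Round(s_1, k_1) = 0xCB
s_3 = Round(s_2, k_2) = 0xBE
s_4 = Round(s_3, k_3) = 0xE2
s_5 = Round(s_4, k_4) = 0x2D
s_6 = Round(s_5, k_5) = 0xD7
s_7 = Round(s_6, k_6) = 0x7A

0x7A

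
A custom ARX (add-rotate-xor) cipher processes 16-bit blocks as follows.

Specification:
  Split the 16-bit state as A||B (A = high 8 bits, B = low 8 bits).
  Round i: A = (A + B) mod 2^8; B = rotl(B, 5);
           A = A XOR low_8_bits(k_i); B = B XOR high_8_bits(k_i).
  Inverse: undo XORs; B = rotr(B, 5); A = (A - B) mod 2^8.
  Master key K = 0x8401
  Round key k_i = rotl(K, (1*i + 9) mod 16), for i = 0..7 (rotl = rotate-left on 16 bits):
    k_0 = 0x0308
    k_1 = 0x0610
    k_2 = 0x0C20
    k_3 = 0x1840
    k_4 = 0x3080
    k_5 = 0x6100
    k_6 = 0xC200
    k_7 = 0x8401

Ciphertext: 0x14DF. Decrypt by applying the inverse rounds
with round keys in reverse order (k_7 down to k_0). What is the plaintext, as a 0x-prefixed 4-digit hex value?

s_0 = ciphertext = 0x14DF
s_1 = InvRound(s_0, k_7) = 0x3BDA
s_2 = InvRound(s_1, k_6) = 0x7BC0
s_3 = InvRound(s_2, k_5) = 0x6E0D
s_4 = InvRound(s_3, k_4) = 0x05E9
s_5 = InvRound(s_4, k_3) = 0xB68F
s_6 = InvRound(s_5, k_2) = 0x7A1C
s_7 = InvRound(s_6, k_1) = 0x9AD0
s_8 = InvRound(s_7, k_0) = 0xF49E

0xF49E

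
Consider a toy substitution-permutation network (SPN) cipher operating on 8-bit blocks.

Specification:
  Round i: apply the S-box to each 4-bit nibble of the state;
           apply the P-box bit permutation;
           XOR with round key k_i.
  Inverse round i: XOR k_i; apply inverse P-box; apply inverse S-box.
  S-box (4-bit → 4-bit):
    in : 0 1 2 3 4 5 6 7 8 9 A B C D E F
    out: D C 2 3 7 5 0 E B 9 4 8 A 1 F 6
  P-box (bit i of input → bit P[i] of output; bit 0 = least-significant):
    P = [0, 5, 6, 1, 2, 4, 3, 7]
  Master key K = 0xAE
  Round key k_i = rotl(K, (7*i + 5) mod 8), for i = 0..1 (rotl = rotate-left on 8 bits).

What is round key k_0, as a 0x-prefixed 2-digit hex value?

0xD5

K = 0xAE
k_0 = rotl(K, (7*0+5) mod 8) = rotl(K, 5) = 0xD5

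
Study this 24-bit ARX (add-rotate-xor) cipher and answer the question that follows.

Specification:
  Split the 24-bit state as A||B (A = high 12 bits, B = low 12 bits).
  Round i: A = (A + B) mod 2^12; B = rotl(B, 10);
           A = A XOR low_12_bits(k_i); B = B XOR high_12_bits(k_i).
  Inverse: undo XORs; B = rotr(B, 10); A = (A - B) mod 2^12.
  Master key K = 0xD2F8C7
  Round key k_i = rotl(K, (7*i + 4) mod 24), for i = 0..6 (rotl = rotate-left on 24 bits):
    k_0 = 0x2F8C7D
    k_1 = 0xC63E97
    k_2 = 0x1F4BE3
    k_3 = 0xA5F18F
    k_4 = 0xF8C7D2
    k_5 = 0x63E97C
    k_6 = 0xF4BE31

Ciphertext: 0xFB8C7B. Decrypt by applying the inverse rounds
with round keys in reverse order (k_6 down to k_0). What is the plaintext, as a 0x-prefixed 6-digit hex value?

s_0 = ciphertext = 0xFB8C7B
s_1 = InvRound(s_0, k_6) = 0x4C9CC0
s_2 = InvRound(s_1, k_5) = 0x1BBBFA
s_3 = InvRound(s_2, k_4) = 0x4901D9
s_4 = InvRound(s_3, k_3) = 0x705E1A
s_5 = InvRound(s_4, k_2) = 0xD2BFBB
s_6 = InvRound(s_5, k_1) = 0x45CF60
s_7 = InvRound(s_6, k_0) = 0x1BE663

0x1BE663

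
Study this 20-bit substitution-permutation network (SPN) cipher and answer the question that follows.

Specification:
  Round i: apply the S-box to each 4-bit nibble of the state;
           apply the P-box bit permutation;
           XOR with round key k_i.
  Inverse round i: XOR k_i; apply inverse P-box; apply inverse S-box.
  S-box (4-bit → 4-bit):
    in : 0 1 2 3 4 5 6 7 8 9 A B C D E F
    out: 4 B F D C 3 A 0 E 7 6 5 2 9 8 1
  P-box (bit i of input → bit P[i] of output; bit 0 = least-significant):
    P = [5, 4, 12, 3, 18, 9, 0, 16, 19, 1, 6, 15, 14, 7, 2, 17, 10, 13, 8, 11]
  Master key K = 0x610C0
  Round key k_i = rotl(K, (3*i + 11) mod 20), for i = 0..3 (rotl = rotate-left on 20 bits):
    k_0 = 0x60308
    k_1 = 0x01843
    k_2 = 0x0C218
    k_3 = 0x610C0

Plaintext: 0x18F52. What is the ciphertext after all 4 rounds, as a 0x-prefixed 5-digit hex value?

0x107AE

s_0 = plaintext = 0x18F52
s_1 = Round(s_0, k_0) = 0x83DB4
s_2 = Round(s_1, k_1) = 0xEE14E
s_3 = Round(s_2, k_2) = 0xB4A13
s_4 = Round(s_3, k_3) = 0x107AE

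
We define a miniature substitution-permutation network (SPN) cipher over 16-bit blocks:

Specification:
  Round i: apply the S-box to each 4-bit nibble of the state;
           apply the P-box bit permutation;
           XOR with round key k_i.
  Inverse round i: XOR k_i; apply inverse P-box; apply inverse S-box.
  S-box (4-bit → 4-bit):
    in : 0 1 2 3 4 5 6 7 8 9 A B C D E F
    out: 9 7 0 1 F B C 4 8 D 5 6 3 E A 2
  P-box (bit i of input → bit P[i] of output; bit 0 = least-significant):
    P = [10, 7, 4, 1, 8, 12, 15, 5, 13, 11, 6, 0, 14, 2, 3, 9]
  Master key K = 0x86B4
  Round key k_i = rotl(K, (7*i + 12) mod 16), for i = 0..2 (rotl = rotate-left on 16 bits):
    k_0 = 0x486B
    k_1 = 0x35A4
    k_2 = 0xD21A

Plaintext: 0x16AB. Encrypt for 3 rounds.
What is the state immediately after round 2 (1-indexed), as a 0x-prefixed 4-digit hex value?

s_0 = plaintext = 0x16AB
s_1 = Round(s_0, k_0) = 0x89B6
s_2 = Round(s_1, k_1) = 0x87F7
s_3 = Round(s_2, k_2) = 0xC04A

0x87F7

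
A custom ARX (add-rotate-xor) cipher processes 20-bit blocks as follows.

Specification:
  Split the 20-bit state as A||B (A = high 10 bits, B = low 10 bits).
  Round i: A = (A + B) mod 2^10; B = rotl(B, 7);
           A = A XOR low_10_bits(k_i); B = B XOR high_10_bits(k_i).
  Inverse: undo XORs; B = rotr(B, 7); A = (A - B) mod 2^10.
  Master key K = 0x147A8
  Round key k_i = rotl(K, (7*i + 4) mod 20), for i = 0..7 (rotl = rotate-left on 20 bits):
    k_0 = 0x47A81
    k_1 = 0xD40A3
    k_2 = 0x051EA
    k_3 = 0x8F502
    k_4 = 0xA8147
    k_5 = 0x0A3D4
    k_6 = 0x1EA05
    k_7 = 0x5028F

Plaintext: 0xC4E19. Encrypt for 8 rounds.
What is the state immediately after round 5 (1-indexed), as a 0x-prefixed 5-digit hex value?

0x5AAF1

s_0 = plaintext = 0xC4E19
s_1 = Round(s_0, k_0) = 0xEB5DD
s_2 = Round(s_1, k_1) = 0x4A5EB
s_3 = Round(s_2, k_2) = 0xBF9A9
s_4 = Round(s_3, k_3) = 0x69688
s_5 = Round(s_4, k_4) = 0x5AAF1
s_6 = Round(s_5, k_5) = 0xE3CF6
s_7 = Round(s_6, k_6) = 0xA0364
s_8 = Round(s_7, k_7) = 0xDAF2C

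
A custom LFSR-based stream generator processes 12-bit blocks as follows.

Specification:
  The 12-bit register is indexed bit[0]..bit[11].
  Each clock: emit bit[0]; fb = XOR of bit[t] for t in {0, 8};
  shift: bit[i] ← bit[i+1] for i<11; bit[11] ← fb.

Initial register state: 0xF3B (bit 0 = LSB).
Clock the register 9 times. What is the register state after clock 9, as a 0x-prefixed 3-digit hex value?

reg_0 = 0xF3B
clock 1: out=1, reg = 0x79D
clock 2: out=1, reg = 0x3CE
clock 3: out=0, reg = 0x9E7
clock 4: out=1, reg = 0x4F3
clock 5: out=1, reg = 0xA79
clock 6: out=1, reg = 0xD3C
clock 7: out=0, reg = 0xE9E
clock 8: out=0, reg = 0x74F
clock 9: out=1, reg = 0x3A7

0x3A7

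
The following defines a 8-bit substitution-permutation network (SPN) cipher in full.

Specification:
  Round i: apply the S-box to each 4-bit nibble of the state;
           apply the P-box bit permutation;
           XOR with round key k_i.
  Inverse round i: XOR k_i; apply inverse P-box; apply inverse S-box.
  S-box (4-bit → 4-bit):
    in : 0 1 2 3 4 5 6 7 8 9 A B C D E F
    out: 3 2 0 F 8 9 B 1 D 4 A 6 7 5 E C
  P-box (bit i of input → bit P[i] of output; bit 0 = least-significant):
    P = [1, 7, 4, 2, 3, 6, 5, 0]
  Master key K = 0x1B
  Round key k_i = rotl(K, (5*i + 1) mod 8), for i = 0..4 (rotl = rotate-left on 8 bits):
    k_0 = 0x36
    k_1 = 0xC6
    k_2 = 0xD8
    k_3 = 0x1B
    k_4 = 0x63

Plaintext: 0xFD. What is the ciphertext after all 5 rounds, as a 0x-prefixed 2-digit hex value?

s_0 = plaintext = 0xFD
s_1 = Round(s_0, k_0) = 0x05
s_2 = Round(s_1, k_1) = 0x88
s_3 = Round(s_2, k_2) = 0xE7
s_4 = Round(s_3, k_3) = 0x78
s_5 = Round(s_4, k_4) = 0x7D

0x7D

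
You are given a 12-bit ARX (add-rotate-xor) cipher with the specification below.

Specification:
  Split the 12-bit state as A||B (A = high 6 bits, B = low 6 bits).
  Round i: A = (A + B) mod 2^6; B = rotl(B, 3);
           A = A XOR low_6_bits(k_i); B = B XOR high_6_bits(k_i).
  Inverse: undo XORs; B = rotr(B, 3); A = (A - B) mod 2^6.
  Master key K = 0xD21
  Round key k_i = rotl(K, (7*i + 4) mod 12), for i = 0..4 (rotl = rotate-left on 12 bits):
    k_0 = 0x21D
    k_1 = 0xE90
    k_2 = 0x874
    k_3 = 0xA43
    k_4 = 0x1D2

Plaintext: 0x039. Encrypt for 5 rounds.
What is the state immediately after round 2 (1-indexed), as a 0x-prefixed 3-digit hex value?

s_0 = plaintext = 0x039
s_1 = Round(s_0, k_0) = 0x907
s_2 = Round(s_1, k_1) = 0xEC2
s_3 = Round(s_2, k_2) = 0x271
s_4 = Round(s_3, k_3) = 0xE67
s_5 = Round(s_4, k_4) = 0xCBB

0xEC2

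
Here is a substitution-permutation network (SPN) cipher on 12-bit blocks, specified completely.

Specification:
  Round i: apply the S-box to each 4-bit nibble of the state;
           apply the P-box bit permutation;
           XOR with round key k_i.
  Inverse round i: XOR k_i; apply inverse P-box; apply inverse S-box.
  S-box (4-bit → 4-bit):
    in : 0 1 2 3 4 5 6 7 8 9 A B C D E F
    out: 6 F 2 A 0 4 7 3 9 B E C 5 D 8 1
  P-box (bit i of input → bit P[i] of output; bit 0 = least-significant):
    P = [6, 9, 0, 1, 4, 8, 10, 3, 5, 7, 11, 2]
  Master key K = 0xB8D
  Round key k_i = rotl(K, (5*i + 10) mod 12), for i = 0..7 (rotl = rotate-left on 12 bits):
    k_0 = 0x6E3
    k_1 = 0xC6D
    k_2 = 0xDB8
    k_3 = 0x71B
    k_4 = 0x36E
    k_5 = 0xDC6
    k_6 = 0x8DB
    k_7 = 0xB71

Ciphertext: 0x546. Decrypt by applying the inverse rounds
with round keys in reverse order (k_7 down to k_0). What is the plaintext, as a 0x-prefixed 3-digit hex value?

0xC70

s_0 = ciphertext = 0x546
s_1 = InvRound(s_0, k_7) = 0xDCA
s_2 = InvRound(s_1, k_6) = 0x465
s_3 = InvRound(s_2, k_5) = 0x62B
s_4 = InvRound(s_3, k_4) = 0xE0C
s_5 = InvRound(s_4, k_3) = 0xB7B
s_6 = InvRound(s_5, k_2) = 0x251
s_7 = InvRound(s_6, k_1) = 0xDD2
s_8 = InvRound(s_7, k_0) = 0xC70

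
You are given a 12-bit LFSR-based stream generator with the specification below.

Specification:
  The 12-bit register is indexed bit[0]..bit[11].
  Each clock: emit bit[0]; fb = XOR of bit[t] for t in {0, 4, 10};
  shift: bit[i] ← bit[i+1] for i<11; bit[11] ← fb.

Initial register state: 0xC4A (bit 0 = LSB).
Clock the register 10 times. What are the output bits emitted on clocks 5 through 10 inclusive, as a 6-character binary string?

001000

reg_0 = 0xC4A
clock 1: out=0, reg = 0xE25
clock 2: out=1, reg = 0x712
clock 3: out=0, reg = 0x389
clock 4: out=1, reg = 0x9C4
clock 5: out=0, reg = 0x4E2
clock 6: out=0, reg = 0xA71
clock 7: out=1, reg = 0x538
clock 8: out=0, reg = 0x29C
clock 9: out=0, reg = 0x94E
clock 10: out=0, reg = 0x4A7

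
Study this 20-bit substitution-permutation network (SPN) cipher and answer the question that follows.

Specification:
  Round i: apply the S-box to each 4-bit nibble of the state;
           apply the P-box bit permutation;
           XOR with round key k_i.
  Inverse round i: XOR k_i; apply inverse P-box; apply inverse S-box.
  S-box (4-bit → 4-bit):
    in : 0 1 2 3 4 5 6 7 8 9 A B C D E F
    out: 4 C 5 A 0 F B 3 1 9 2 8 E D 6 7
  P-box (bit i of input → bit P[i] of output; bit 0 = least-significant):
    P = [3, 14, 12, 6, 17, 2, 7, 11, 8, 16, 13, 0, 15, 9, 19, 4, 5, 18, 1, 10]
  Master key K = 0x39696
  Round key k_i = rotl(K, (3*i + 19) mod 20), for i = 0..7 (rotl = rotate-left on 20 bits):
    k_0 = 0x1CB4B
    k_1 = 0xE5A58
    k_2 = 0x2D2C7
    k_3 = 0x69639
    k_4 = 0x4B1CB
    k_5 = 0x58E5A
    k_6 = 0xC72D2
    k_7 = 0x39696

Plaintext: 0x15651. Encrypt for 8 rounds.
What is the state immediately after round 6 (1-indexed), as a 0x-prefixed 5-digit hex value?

s_0 = plaintext = 0x15651
s_1 = Round(s_0, k_0) = 0xA549C
s_2 = Round(s_1, k_1) = 0x08008
s_3 = Round(s_2, k_2) = 0x2724D
s_4 = Round(s_3, k_3) = 0x62553
s_5 = Round(s_4, k_4) = 0xB5C2E
s_6 = Round(s_5, k_5) = 0xE78CB
s_7 = Round(s_6, k_6) = 0x8F914
s_8 = Round(s_7, k_7) = 0xB1D37

0xE78CB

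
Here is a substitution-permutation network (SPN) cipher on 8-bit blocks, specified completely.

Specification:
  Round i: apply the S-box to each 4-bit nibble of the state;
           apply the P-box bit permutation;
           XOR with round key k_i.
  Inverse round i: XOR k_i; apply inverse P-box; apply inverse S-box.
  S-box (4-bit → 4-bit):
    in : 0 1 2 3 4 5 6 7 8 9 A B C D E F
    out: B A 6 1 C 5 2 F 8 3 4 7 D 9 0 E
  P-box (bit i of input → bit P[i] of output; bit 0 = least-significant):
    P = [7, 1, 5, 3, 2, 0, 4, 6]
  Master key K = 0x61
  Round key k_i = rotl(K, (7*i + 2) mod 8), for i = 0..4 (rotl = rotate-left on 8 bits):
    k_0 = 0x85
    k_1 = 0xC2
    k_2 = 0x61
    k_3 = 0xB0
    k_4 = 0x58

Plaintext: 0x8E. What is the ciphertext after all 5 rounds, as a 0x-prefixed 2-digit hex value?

s_0 = plaintext = 0x8E
s_1 = Round(s_0, k_0) = 0xC5
s_2 = Round(s_1, k_1) = 0x36
s_3 = Round(s_2, k_2) = 0x67
s_4 = Round(s_3, k_3) = 0x1B
s_5 = Round(s_4, k_4) = 0xBB

0xBB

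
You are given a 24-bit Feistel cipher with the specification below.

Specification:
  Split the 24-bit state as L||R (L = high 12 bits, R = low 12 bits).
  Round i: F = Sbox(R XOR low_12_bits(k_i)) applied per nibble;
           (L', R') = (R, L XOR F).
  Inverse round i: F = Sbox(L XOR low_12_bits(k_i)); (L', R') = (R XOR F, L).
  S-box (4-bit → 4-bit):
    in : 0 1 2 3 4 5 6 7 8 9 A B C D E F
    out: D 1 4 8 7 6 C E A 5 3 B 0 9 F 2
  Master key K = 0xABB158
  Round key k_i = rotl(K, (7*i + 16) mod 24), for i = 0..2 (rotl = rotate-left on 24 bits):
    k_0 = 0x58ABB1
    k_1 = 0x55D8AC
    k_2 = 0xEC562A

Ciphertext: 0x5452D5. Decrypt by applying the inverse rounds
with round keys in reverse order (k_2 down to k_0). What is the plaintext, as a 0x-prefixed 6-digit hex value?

s_0 = ciphertext = 0x5452D5
s_1 = InvRound(s_0, k_2) = 0xA17545
s_2 = InvRound(s_1, k_1) = 0x1FEA17
s_3 = InvRound(s_2, k_0) = 0x9651FE

0x9651FE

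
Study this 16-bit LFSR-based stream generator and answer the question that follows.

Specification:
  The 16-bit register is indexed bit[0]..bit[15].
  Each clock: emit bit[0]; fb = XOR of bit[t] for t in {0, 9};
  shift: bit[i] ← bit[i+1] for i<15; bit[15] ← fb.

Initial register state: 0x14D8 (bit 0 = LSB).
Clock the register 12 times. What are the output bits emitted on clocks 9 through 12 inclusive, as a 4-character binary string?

reg_0 = 0x14D8
clock 1: out=0, reg = 0x0A6C
clock 2: out=0, reg = 0x8536
clock 3: out=0, reg = 0x429B
clock 4: out=1, reg = 0x214D
clock 5: out=1, reg = 0x90A6
clock 6: out=0, reg = 0x4853
clock 7: out=1, reg = 0xA429
clock 8: out=1, reg = 0xD214
clock 9: out=0, reg = 0xE90A
clock 10: out=0, reg = 0x7485
clock 11: out=1, reg = 0xBA42
clock 12: out=0, reg = 0xDD21

0010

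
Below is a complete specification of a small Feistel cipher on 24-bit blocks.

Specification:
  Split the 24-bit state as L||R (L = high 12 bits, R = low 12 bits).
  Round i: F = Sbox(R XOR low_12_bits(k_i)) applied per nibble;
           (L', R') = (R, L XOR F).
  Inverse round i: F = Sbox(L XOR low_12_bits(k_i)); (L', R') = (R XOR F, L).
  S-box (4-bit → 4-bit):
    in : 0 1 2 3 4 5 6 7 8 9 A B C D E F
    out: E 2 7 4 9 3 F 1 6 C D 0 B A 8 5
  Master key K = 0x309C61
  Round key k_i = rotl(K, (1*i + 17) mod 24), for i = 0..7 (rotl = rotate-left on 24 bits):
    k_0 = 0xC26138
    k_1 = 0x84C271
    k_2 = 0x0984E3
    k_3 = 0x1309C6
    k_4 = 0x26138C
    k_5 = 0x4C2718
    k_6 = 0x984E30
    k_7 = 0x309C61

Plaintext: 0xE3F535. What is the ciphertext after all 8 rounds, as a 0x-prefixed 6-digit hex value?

s_0 = plaintext = 0xE3F535
s_1 = Round(s_0, k_0) = 0x5357D5
s_2 = Round(s_1, k_1) = 0x7D56EC
s_3 = Round(s_2, k_2) = 0x6EC030
s_4 = Round(s_3, k_3) = 0x030AB3
s_5 = Round(s_4, k_4) = 0xAB3C75
s_6 = Round(s_5, k_5) = 0xC75A49
s_7 = Round(s_6, k_6) = 0xA49569
s_8 = Round(s_7, k_7) = 0x5696AF

0x5696AF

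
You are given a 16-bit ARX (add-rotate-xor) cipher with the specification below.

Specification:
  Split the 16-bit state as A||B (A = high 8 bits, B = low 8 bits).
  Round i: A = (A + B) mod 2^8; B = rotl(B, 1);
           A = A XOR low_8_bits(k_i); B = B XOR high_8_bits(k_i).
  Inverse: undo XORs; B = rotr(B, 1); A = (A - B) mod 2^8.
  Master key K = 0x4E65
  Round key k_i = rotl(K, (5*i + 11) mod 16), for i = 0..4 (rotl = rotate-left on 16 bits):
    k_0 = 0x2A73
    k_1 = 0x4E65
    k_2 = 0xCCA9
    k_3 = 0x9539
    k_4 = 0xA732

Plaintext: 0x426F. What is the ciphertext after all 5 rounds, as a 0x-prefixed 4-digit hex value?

s_0 = plaintext = 0x426F
s_1 = Round(s_0, k_0) = 0xC2F4
s_2 = Round(s_1, k_1) = 0xD3A7
s_3 = Round(s_2, k_2) = 0xD383
s_4 = Round(s_3, k_3) = 0x6F92
s_5 = Round(s_4, k_4) = 0x3382

0x3382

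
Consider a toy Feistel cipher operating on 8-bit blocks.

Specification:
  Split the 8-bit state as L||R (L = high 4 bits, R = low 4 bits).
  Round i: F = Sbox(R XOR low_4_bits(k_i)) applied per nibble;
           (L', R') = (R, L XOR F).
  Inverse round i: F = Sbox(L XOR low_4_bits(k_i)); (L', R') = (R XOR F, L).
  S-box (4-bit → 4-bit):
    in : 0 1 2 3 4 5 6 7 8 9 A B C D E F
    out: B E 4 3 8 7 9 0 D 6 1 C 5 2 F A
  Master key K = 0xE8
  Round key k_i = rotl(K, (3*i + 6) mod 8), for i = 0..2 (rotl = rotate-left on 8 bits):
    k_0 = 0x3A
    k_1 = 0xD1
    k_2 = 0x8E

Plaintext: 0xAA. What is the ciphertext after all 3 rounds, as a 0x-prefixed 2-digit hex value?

s_0 = plaintext = 0xAA
s_1 = Round(s_0, k_0) = 0xA1
s_2 = Round(s_1, k_1) = 0x11
s_3 = Round(s_2, k_2) = 0x1B

0x1B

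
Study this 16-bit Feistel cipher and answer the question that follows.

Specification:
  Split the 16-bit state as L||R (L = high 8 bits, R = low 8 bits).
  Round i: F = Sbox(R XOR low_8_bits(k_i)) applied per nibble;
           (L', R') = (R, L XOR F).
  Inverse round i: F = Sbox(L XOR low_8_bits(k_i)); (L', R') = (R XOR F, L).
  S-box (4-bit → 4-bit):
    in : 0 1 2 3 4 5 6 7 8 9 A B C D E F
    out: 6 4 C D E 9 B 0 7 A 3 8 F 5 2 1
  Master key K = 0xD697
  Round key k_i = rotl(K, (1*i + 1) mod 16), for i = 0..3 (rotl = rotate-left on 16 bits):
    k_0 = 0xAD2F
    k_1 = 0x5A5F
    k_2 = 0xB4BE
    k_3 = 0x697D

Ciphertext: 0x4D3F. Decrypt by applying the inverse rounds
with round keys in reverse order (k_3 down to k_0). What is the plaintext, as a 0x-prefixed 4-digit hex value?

s_0 = ciphertext = 0x4D3F
s_1 = InvRound(s_0, k_3) = 0xE94D
s_2 = InvRound(s_1, k_2) = 0xDDE9
s_3 = InvRound(s_2, k_1) = 0x95DD
s_4 = InvRound(s_3, k_0) = 0x5E95

0x5E95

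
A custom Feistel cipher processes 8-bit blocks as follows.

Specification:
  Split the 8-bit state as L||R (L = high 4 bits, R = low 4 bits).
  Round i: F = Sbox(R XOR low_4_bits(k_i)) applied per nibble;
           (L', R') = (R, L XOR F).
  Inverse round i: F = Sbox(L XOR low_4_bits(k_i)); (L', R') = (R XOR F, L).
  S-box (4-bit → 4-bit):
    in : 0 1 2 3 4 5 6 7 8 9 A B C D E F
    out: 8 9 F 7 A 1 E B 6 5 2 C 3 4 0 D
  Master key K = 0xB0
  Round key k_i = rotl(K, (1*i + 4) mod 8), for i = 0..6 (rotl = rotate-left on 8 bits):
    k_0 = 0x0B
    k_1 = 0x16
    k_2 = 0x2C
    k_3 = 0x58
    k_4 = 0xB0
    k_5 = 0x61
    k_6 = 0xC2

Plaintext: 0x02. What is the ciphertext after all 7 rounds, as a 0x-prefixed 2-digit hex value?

s_0 = plaintext = 0x02
s_1 = Round(s_0, k_0) = 0x25
s_2 = Round(s_1, k_1) = 0x55
s_3 = Round(s_2, k_2) = 0x50
s_4 = Round(s_3, k_3) = 0x03
s_5 = Round(s_4, k_4) = 0x37
s_6 = Round(s_5, k_5) = 0x7D
s_7 = Round(s_6, k_6) = 0xDA

0xDA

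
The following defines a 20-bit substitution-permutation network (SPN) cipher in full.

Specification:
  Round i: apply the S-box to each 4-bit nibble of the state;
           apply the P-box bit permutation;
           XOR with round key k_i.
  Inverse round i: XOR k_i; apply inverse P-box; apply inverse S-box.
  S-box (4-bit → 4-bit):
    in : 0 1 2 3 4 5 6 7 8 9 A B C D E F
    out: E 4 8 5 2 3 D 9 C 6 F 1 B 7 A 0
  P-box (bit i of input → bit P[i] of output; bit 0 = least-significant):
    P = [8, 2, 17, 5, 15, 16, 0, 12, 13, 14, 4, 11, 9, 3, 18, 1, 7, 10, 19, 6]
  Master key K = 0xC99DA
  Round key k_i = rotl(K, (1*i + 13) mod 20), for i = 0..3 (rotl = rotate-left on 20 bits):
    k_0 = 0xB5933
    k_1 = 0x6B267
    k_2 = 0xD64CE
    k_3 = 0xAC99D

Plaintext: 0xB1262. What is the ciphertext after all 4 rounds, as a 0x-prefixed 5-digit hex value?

s_0 = plaintext = 0xB1262
s_1 = Round(s_0, k_0) = 0xFC192
s_2 = Round(s_1, k_1) = 0x7B05C
s_3 = Round(s_2, k_2) = 0xCAF3A
s_4 = Round(s_3, k_3) = 0xC4E72

0xC4E72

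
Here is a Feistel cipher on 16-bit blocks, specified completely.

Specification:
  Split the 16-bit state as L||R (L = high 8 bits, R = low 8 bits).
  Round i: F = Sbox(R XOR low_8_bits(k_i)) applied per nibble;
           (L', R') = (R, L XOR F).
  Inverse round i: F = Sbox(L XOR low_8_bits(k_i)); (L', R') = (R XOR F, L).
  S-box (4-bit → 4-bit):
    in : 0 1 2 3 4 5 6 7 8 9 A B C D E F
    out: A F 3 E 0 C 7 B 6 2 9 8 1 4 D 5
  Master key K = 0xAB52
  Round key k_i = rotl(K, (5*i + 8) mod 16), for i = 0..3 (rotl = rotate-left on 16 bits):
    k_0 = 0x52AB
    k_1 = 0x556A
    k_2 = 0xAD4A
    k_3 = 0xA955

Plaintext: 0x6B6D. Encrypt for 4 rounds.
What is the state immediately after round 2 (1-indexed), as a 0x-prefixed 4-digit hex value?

0x7C9A

s_0 = plaintext = 0x6B6D
s_1 = Round(s_0, k_0) = 0x6D7C
s_2 = Round(s_1, k_1) = 0x7C9A
s_3 = Round(s_2, k_2) = 0x9A36
s_4 = Round(s_3, k_3) = 0x36E4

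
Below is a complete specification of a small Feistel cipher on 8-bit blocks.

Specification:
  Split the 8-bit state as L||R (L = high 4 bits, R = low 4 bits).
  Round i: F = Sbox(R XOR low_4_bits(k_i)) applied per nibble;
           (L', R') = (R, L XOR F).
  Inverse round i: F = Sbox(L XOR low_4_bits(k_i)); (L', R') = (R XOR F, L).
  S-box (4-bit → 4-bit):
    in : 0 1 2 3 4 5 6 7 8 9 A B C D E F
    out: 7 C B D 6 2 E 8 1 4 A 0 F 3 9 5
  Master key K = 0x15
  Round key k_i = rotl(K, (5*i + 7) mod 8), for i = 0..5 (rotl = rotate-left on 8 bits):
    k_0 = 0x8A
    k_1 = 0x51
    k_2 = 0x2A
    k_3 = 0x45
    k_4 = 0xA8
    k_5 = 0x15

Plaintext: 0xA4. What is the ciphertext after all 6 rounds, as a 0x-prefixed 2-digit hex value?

0xD8

s_0 = plaintext = 0xA4
s_1 = Round(s_0, k_0) = 0x43
s_2 = Round(s_1, k_1) = 0x3F
s_3 = Round(s_2, k_2) = 0xF1
s_4 = Round(s_3, k_3) = 0x19
s_5 = Round(s_4, k_4) = 0x9D
s_6 = Round(s_5, k_5) = 0xD8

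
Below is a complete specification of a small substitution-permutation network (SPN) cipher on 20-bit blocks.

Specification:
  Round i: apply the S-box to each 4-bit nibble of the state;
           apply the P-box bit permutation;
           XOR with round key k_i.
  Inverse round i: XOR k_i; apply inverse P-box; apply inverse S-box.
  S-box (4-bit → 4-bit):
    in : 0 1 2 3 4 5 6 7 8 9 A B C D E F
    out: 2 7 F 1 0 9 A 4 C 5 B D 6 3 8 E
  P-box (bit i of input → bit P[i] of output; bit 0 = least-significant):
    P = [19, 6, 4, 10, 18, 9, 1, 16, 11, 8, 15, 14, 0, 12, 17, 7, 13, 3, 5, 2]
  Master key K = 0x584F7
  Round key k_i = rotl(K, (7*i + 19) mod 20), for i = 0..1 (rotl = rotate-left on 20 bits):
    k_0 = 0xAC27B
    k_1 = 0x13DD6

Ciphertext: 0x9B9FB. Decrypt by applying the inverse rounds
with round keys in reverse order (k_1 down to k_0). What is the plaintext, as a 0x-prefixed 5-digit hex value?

s_0 = ciphertext = 0x9B9FB
s_1 = InvRound(s_0, k_1) = 0xF3745
s_2 = InvRound(s_1, k_0) = 0x20FB8

0x20FB8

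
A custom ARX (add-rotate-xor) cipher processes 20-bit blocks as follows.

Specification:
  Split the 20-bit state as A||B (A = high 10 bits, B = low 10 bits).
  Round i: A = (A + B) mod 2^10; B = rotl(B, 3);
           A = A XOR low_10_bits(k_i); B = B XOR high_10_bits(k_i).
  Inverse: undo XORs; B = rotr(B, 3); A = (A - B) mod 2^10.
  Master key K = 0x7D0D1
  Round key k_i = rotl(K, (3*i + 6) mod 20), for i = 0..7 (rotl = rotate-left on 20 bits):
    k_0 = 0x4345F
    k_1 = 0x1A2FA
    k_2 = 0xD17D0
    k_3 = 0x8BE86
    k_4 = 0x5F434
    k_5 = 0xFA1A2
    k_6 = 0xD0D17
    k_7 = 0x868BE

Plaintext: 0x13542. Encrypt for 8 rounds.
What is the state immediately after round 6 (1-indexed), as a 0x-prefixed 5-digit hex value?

s_0 = plaintext = 0x13542
s_1 = Round(s_0, k_0) = 0x7431F
s_2 = Round(s_1, k_1) = 0x85496
s_3 = Round(s_2, k_2) = 0x5EFF4
s_4 = Round(s_3, k_3) = 0xFA588
s_5 = Round(s_4, k_4) = 0x5153E
s_6 = Round(s_5, k_5) = 0xC861A
s_7 = Round(s_6, k_6) = 0x0B397
s_8 = Round(s_7, k_7) = 0xDF6A5

0xC861A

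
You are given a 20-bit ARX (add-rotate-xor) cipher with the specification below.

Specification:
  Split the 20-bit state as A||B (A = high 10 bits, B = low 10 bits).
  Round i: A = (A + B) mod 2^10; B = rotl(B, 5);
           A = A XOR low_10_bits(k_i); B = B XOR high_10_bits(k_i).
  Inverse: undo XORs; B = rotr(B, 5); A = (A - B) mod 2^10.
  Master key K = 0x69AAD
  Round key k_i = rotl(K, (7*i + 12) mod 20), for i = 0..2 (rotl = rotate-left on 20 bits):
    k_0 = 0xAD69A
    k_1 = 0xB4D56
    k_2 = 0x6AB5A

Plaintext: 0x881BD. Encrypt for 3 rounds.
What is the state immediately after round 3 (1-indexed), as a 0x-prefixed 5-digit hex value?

0xEFAC4

s_0 = plaintext = 0x881BD
s_1 = Round(s_0, k_0) = 0x51D18
s_2 = Round(s_1, k_1) = 0xC25DB
s_3 = Round(s_2, k_2) = 0xEFAC4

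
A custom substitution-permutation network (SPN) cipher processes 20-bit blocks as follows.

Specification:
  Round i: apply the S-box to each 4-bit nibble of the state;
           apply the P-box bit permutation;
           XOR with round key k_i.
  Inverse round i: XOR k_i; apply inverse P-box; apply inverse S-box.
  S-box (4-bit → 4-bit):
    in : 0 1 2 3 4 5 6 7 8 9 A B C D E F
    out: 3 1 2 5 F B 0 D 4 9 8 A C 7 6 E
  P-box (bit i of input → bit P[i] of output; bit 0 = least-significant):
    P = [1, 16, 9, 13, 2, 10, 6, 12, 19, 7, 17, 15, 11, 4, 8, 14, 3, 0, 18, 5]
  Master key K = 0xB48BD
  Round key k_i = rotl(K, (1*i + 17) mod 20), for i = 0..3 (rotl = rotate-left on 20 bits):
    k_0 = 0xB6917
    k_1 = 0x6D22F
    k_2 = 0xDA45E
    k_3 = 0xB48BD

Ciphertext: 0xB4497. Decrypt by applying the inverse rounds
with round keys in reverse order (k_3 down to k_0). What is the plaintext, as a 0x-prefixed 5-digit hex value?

s_0 = ciphertext = 0xB4497
s_1 = InvRound(s_0, k_3) = 0x91621
s_2 = InvRound(s_1, k_2) = 0x42A77
s_3 = InvRound(s_2, k_1) = 0x15CCA
s_4 = InvRound(s_3, k_0) = 0x0ED4A

0x0ED4A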